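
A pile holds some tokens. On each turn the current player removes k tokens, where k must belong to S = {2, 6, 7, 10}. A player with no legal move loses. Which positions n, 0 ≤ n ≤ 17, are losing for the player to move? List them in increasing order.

G(0) = 0
G(1) = mex{} = 0
G(2) = mex{0} = 1
G(3) = mex{0} = 1
G(4) = mex{1} = 0
G(5) = mex{1} = 0
G(6) = mex{0,0} = 1
G(7) = mex{0,0,0} = 1
G(8) = mex{1,1,0} = 2
G(9) = mex{1,1,1} = 0
G(10) = mex{2,0,1,0} = 3
G(11) = mex{0,0,0,0} = 1
G(12) = mex{3,1,0,1} = 2
G(13) = mex{1,1,1,1} = 0
G(14) = mex{2,2,1,0} = 3
G(15) = mex{0,0,2,0} = 1
G(16) = mex{3,3,0,1} = 2
G(17) = mex{1,1,3,1} = 0
P-positions are exactly the n with G(n) = 0.

0, 1, 4, 5, 9, 13, 17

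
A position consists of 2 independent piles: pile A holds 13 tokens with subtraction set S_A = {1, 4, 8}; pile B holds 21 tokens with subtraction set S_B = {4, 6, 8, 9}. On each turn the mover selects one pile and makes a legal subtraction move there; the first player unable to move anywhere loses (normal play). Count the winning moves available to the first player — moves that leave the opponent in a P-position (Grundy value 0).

Pile A, S = {1, 4, 8}:
G(0) = 0
G(1) = mex{0} = 1
G(2) = mex{1} = 0
G(3) = mex{0} = 1
G(4) = mex{1,0} = 2
G(5) = mex{2,1} = 0
G(6) = mex{0,0} = 1
G(7) = mex{1,1} = 0
G(8) = mex{0,2,0} = 1
G(9) = mex{1,0,1} = 2
G(10) = mex{2,1,0} = 3
G(11) = mex{3,0,1} = 2
G(12) = mex{2,1,2} = 0
G(13) = mex{0,2,0} = 1
G_A(13) = 1.
Pile B, S = {4, 6, 8, 9}:
G(0) = 0
G(1) = mex{} = 0
G(2) = mex{} = 0
G(3) = mex{} = 0
G(4) = mex{0} = 1
G(5) = mex{0} = 1
G(6) = mex{0,0} = 1
G(7) = mex{0,0} = 1
G(8) = mex{1,0,0} = 2
G(9) = mex{1,0,0,0} = 2
G(10) = mex{1,1,0,0} = 2
G(11) = mex{1,1,0,0} = 2
G(12) = mex{2,1,1,0} = 3
G(13) = mex{2,1,1,1} = 0
G(14) = mex{2,2,1,1} = 0
G(15) = mex{2,2,1,1} = 0
G(16) = mex{3,2,2,1} = 0
G(17) = mex{0,2,2,2} = 1
G(18) = mex{0,3,2,2} = 1
G(19) = mex{0,0,2,2} = 1
G(20) = mex{0,0,3,2} = 1
G(21) = mex{1,0,0,3} = 2
G_B(21) = 2.
Combined Grundy value = 1 ⊕ 2 = 3.
A winning move leaves total XOR = 0, i.e. changes one component's Grundy value g to g ⊕ X where X is the current total.
Pile A: need g' = 1⊕3 = 2. Options: 13−1→G=0, 13−4→G=2, 13−8→G=0. Hits: 1.
Pile B: need g' = 2⊕3 = 1. Options: 21−4→G=1, 21−6→G=0, 21−8→G=0, 21−9→G=3. Hits: 1.

2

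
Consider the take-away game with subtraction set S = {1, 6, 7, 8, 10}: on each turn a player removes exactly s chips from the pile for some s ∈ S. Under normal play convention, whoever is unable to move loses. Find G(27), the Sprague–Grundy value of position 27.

1

G(0) = 0
G(1) = mex{0} = 1
G(2) = mex{1} = 0
G(3) = mex{0} = 1
G(4) = mex{1} = 0
G(5) = mex{0} = 1
G(6) = mex{1,0} = 2
G(7) = mex{2,1,0} = 3
G(8) = mex{3,0,1,0} = 2
G(9) = mex{2,1,0,1} = 3
G(10) = mex{3,0,1,0,0} = 2
G(11) = mex{2,1,0,1,1} = 3
G(12) = mex{3,2,1,0,0} = 4
G(13) = mex{4,3,2,1,1} = 0
G(14) = mex{0,2,3,2,0} = 1
G(15) = mex{1,3,2,3,1} = 0
G(16) = mex{0,2,3,2,2} = 1
G(17) = mex{1,3,2,3,3} = 0
G(18) = mex{0,4,3,2,2} = 1
G(19) = mex{1,0,4,3,3} = 2
G(20) = mex{2,1,0,4,2} = 3
G(21) = mex{3,0,1,0,3} = 2
G(22) = mex{2,1,0,1,4} = 3
G(23) = mex{3,0,1,0,0} = 2
G(24) = mex{2,1,0,1,1} = 3
G(25) = mex{3,2,1,0,0} = 4
G(26) = mex{4,3,2,1,1} = 0
G(27) = mex{0,2,3,2,0} = 1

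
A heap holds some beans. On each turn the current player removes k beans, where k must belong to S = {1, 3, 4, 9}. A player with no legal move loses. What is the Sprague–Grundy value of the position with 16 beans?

2

n :  0  1  2  3  4  5  6  7  8  9 10 11 12 13 14 15 16
G :  0  1  0  1  2  3  2  0  1  4  3  2  0  1  0  1  2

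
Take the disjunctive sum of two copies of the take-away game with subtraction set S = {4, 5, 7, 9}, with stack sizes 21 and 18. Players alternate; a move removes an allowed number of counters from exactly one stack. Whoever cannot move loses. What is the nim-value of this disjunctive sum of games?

3

All stacks use S = {4, 5, 7, 9}:
n :  0  1  2  3  4  5  6  7  8  9 10 11 12 13 14 15 16 17 18 19 20 21
G :  0  0  0  0  1  1  1  1  2  2  2  2  3  0  0  0  0  1  1  1  1  2
Stack A: G(21) = 2.
Stack B: G(18) = 1.
Combined Grundy value = 2 ⊕ 1 = 3.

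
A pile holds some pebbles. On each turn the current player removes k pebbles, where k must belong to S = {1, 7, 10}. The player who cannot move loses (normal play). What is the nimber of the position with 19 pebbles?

0

n :  0  1  2  3  4  5  6  7  8  9 10 11 12 13 14 15 16 17 18 19
G :  0  1  0  1  0  1  0  1  0  1  2  3  2  3  2  3  2  0  1  0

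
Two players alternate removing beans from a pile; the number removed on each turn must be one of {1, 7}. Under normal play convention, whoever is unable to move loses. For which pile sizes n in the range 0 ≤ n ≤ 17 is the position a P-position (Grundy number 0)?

G(0) = 0
G(1) = mex{0} = 1
G(2) = mex{1} = 0
G(3) = mex{0} = 1
G(4) = mex{1} = 0
G(5) = mex{0} = 1
G(6) = mex{1} = 0
G(7) = mex{0,0} = 1
G(8) = mex{1,1} = 0
G(9) = mex{0,0} = 1
G(10) = mex{1,1} = 0
G(11) = mex{0,0} = 1
G(12) = mex{1,1} = 0
G(13) = mex{0,0} = 1
G(14) = mex{1,1} = 0
G(15) = mex{0,0} = 1
G(16) = mex{1,1} = 0
G(17) = mex{0,0} = 1
P-positions are exactly the n with G(n) = 0.

0, 2, 4, 6, 8, 10, 12, 14, 16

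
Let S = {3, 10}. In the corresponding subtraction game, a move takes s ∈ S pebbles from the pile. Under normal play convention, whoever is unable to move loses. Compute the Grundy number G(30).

1

G(0) = 0
G(1) = mex{} = 0
G(2) = mex{} = 0
G(3) = mex{0} = 1
G(4) = mex{0} = 1
G(5) = mex{0} = 1
G(6) = mex{1} = 0
G(7) = mex{1} = 0
G(8) = mex{1} = 0
G(9) = mex{0} = 1
G(10) = mex{0,0} = 1
G(11) = mex{0,0} = 1
G(12) = mex{1,0} = 2
G(13) = mex{1,1} = 0
G(14) = mex{1,1} = 0
G(15) = mex{2,1} = 0
G(16) = mex{0,0} = 1
G(17) = mex{0,0} = 1
G(18) = mex{0,0} = 1
G(19) = mex{1,1} = 0
G(20) = mex{1,1} = 0
G(21) = mex{1,1} = 0
G(22) = mex{0,2} = 1
G(23) = mex{0,0} = 1
G(24) = mex{0,0} = 1
G(25) = mex{1,0} = 2
G(26) = mex{1,1} = 0
G(27) = mex{1,1} = 0
G(28) = mex{2,1} = 0
G(29) = mex{0,0} = 1
G(30) = mex{0,0} = 1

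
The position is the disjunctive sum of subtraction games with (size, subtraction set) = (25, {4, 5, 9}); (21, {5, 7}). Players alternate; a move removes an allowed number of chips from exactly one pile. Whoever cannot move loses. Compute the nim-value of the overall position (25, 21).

Pile A, S = {4, 5, 9}:
G(0) = 0
G(1) = mex{} = 0
G(2) = mex{} = 0
G(3) = mex{} = 0
G(4) = mex{0} = 1
G(5) = mex{0,0} = 1
G(6) = mex{0,0} = 1
G(7) = mex{0,0} = 1
G(8) = mex{1,0} = 2
G(9) = mex{1,1,0} = 2
G(10) = mex{1,1,0} = 2
G(11) = mex{1,1,0} = 2
G(12) = mex{2,1,0} = 3
G(13) = mex{2,2,1} = 0
G(14) = mex{2,2,1} = 0
G(15) = mex{2,2,1} = 0
G(16) = mex{3,2,1} = 0
G(17) = mex{0,3,2} = 1
G(18) = mex{0,0,2} = 1
G(19) = mex{0,0,2} = 1
G(20) = mex{0,0,2} = 1
G(21) = mex{1,0,3} = 2
G(22) = mex{1,1,0} = 2
G(23) = mex{1,1,0} = 2
G(24) = mex{1,1,0} = 2
G(25) = mex{2,1,0} = 3
G_A(25) = 3.
Pile B, S = {5, 7}:
n :  0  1  2  3  4  5  6  7  8  9 10 11 12 13 14 15 16 17 18 19 20 21
G :  0  0  0  0  0  1  1  1  1  1  2  2  0  0  0  0  0  1  1  1  1  1
G_B(21) = 1.
Combined Grundy value = 3 ⊕ 1 = 2.

2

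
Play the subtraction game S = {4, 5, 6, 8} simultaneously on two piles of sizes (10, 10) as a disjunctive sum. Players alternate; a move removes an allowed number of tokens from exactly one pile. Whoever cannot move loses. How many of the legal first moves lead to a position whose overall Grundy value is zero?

All piles use S = {4, 5, 6, 8}:
G(0) = 0
G(1) = mex{} = 0
G(2) = mex{} = 0
G(3) = mex{} = 0
G(4) = mex{0} = 1
G(5) = mex{0,0} = 1
G(6) = mex{0,0,0} = 1
G(7) = mex{0,0,0} = 1
G(8) = mex{1,0,0,0} = 2
G(9) = mex{1,1,0,0} = 2
G(10) = mex{1,1,1,0} = 2
Pile A: G(10) = 2.
Pile B: G(10) = 2.
Combined Grundy value = 2 ⊕ 2 = 0.
A winning move leaves total XOR = 0, i.e. changes one component's Grundy value g to g ⊕ X where X is the current total.
Pile A: target g' = 2⊕0 = 2, but every legal move changes the Grundy value (mex property), so 0 moves.
Pile B: target g' = 2⊕0 = 2, but every legal move changes the Grundy value (mex property), so 0 moves.

0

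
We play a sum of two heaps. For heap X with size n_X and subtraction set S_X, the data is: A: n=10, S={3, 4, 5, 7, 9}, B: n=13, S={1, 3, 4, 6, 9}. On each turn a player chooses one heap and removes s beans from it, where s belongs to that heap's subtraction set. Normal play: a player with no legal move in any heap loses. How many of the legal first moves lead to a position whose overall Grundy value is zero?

Heap A, S = {3, 4, 5, 7, 9}:
G(0) = 0
G(1) = mex{} = 0
G(2) = mex{} = 0
G(3) = mex{0} = 1
G(4) = mex{0,0} = 1
G(5) = mex{0,0,0} = 1
G(6) = mex{1,0,0} = 2
G(7) = mex{1,1,0,0} = 2
G(8) = mex{1,1,1,0} = 2
G(9) = mex{2,1,1,0,0} = 3
G(10) = mex{2,2,1,1,0} = 3
G_A(10) = 3.
Heap B, S = {1, 3, 4, 6, 9}:
G(0) = 0
G(1) = mex{0} = 1
G(2) = mex{1} = 0
G(3) = mex{0,0} = 1
G(4) = mex{1,1,0} = 2
G(5) = mex{2,0,1} = 3
G(6) = mex{3,1,0,0} = 2
G(7) = mex{2,2,1,1} = 0
G(8) = mex{0,3,2,0} = 1
G(9) = mex{1,2,3,1,0} = 4
G(10) = mex{4,0,2,2,1} = 3
G(11) = mex{3,1,0,3,0} = 2
G(12) = mex{2,4,1,2,1} = 0
G(13) = mex{0,3,4,0,2} = 1
G_B(13) = 1.
Combined Grundy value = 3 ⊕ 1 = 2.
A winning move leaves total XOR = 0, i.e. changes one component's Grundy value g to g ⊕ X where X is the current total.
Heap A: need g' = 3⊕2 = 1. Options: 10−3→G=2, 10−4→G=2, 10−5→G=1, 10−7→G=1, 10−9→G=0. Hits: 2.
Heap B: need g' = 1⊕2 = 3. Options: 13−1→G=0, 13−3→G=3, 13−4→G=4, 13−6→G=0, 13−9→G=2. Hits: 1.

3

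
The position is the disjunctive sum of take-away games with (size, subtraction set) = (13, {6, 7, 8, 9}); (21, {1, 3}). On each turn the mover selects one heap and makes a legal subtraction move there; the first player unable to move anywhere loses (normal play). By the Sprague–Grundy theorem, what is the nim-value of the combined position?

3

Heap A, S = {6, 7, 8, 9}:
n :  0  1  2  3  4  5  6  7  8  9 10 11 12 13
G :  0  0  0  0  0  0  1  1  1  1  1  1  2  2
G_A(13) = 2.
Heap B, S = {1, 3}:
n :  0  1  2  3  4  5  6  7  8  9 10 11 12 13 14 15 16 17 18 19 20 21
G :  0  1  0  1  0  1  0  1  0  1  0  1  0  1  0  1  0  1  0  1  0  1
G_B(21) = 1.
Combined Grundy value = 2 ⊕ 1 = 3.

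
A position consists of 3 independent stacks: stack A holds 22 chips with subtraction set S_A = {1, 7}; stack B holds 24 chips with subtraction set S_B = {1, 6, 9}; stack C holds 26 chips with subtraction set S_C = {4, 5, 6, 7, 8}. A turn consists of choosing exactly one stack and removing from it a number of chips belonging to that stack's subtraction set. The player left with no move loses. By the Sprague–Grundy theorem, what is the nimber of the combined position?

0

Stack A, S = {1, 7}:
n :  0  1  2  3  4  5  6  7  8  9 10 11 12 13 14 15 16 17 18 19 20 21 22
G :  0  1  0  1  0  1  0  1  0  1  0  1  0  1  0  1  0  1  0  1  0  1  0
G_A(22) = 0.
Stack B, S = {1, 6, 9}:
G(0) = 0
G(1) = mex{0} = 1
G(2) = mex{1} = 0
G(3) = mex{0} = 1
G(4) = mex{1} = 0
G(5) = mex{0} = 1
G(6) = mex{1,0} = 2
G(7) = mex{2,1} = 0
G(8) = mex{0,0} = 1
G(9) = mex{1,1,0} = 2
G(10) = mex{2,0,1} = 3
G(11) = mex{3,1,0} = 2
G(12) = mex{2,2,1} = 0
G(13) = mex{0,0,0} = 1
G(14) = mex{1,1,1} = 0
G(15) = mex{0,2,2} = 1
G(16) = mex{1,3,0} = 2
G(17) = mex{2,2,1} = 0
G(18) = mex{0,0,2} = 1
G(19) = mex{1,1,3} = 0
G(20) = mex{0,0,2} = 1
G(21) = mex{1,1,0} = 2
G(22) = mex{2,2,1} = 0
G(23) = mex{0,0,0} = 1
G(24) = mex{1,1,1} = 0
G_B(24) = 0.
Stack C, S = {4, 5, 6, 7, 8}:
G(0) = 0
G(1) = mex{} = 0
G(2) = mex{} = 0
G(3) = mex{} = 0
G(4) = mex{0} = 1
G(5) = mex{0,0} = 1
G(6) = mex{0,0,0} = 1
G(7) = mex{0,0,0,0} = 1
G(8) = mex{1,0,0,0,0} = 2
G(9) = mex{1,1,0,0,0} = 2
G(10) = mex{1,1,1,0,0} = 2
G(11) = mex{1,1,1,1,0} = 2
G(12) = mex{2,1,1,1,1} = 0
G(13) = mex{2,2,1,1,1} = 0
G(14) = mex{2,2,2,1,1} = 0
G(15) = mex{2,2,2,2,1} = 0
G(16) = mex{0,2,2,2,2} = 1
G(17) = mex{0,0,2,2,2} = 1
G(18) = mex{0,0,0,2,2} = 1
G(19) = mex{0,0,0,0,2} = 1
G(20) = mex{1,0,0,0,0} = 2
G(21) = mex{1,1,0,0,0} = 2
G(22) = mex{1,1,1,0,0} = 2
G(23) = mex{1,1,1,1,0} = 2
G(24) = mex{2,1,1,1,1} = 0
G(25) = mex{2,2,1,1,1} = 0
G(26) = mex{2,2,2,1,1} = 0
G_C(26) = 0.
Combined Grundy value = 0 ⊕ 0 ⊕ 0 = 0.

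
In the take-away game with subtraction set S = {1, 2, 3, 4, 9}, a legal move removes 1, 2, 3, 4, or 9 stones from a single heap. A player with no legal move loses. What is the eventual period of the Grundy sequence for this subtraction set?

G(0) = 0
G(1) = mex{0} = 1
G(2) = mex{1,0} = 2
G(3) = mex{2,1,0} = 3
G(4) = mex{3,2,1,0} = 4
G(5) = mex{4,3,2,1} = 0
G(6) = mex{0,4,3,2} = 1
G(7) = mex{1,0,4,3} = 2
G(8) = mex{2,1,0,4} = 3
G(9) = mex{3,2,1,0,0} = 4
G(10) = mex{4,3,2,1,1} = 0
G(11) = mex{0,4,3,2,2} = 1
G(12) = mex{1,0,4,3,3} = 2
G(13) = mex{2,1,0,4,4} = 3
G(14) = mex{3,2,1,0,0} = 4
G(15) = mex{4,3,2,1,1} = 0
G(n+5) = G(n) holds for n = 0,…,8 (a full window of length max(S) = 9), so the sequence is purely periodic with period 5.

5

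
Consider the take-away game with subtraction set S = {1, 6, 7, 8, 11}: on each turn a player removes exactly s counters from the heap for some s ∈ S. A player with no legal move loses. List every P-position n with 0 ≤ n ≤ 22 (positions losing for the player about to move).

0, 2, 4, 14, 16, 18

n :  0  1  2  3  4  5  6  7  8  9 10 11 12 13 14 15 16 17 18 19 20 21 22
G :  0  1  0  1  0  1  2  3  2  3  2  3  4  5  0  1  0  1  0  1  2  3  2
P-positions are exactly the n with G(n) = 0.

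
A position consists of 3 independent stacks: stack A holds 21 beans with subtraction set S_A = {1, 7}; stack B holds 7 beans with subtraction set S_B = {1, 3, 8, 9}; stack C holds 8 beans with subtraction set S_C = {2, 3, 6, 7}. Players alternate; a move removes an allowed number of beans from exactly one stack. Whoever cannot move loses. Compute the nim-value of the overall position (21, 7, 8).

2

Stack A, S = {1, 7}:
n :  0  1  2  3  4  5  6  7  8  9 10 11 12 13 14 15 16 17 18 19 20 21
G :  0  1  0  1  0  1  0  1  0  1  0  1  0  1  0  1  0  1  0  1  0  1
G_A(21) = 1.
Stack B, S = {1, 3, 8, 9}:
G(0) = 0
G(1) = mex{0} = 1
G(2) = mex{1} = 0
G(3) = mex{0,0} = 1
G(4) = mex{1,1} = 0
G(5) = mex{0,0} = 1
G(6) = mex{1,1} = 0
G(7) = mex{0,0} = 1
G_B(7) = 1.
Stack C, S = {2, 3, 6, 7}:
G(0) = 0
G(1) = mex{} = 0
G(2) = mex{0} = 1
G(3) = mex{0,0} = 1
G(4) = mex{1,0} = 2
G(5) = mex{1,1} = 0
G(6) = mex{2,1,0} = 3
G(7) = mex{0,2,0,0} = 1
G(8) = mex{3,0,1,0} = 2
G_C(8) = 2.
Combined Grundy value = 1 ⊕ 1 ⊕ 2 = 2.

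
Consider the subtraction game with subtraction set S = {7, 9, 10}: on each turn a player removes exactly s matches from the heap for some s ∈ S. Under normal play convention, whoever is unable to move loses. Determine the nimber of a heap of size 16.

G(0) = 0
G(1) = mex{} = 0
G(2) = mex{} = 0
G(3) = mex{} = 0
G(4) = mex{} = 0
G(5) = mex{} = 0
G(6) = mex{} = 0
G(7) = mex{0} = 1
G(8) = mex{0} = 1
G(9) = mex{0,0} = 1
G(10) = mex{0,0,0} = 1
G(11) = mex{0,0,0} = 1
G(12) = mex{0,0,0} = 1
G(13) = mex{0,0,0} = 1
G(14) = mex{1,0,0} = 2
G(15) = mex{1,0,0} = 2
G(16) = mex{1,1,0} = 2

2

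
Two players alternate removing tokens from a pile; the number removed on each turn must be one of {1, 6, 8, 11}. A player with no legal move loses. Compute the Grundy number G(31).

G(0) = 0
G(1) = mex{0} = 1
G(2) = mex{1} = 0
G(3) = mex{0} = 1
G(4) = mex{1} = 0
G(5) = mex{0} = 1
G(6) = mex{1,0} = 2
G(7) = mex{2,1} = 0
G(8) = mex{0,0,0} = 1
G(9) = mex{1,1,1} = 0
G(10) = mex{0,0,0} = 1
G(11) = mex{1,1,1,0} = 2
G(12) = mex{2,2,0,1} = 3
G(13) = mex{3,0,1,0} = 2
G(14) = mex{2,1,2,1} = 0
G(15) = mex{0,0,0,0} = 1
G(16) = mex{1,1,1,1} = 0
G(17) = mex{0,2,0,2} = 1
G(18) = mex{1,3,1,0} = 2
G(19) = mex{2,2,2,1} = 0
G(20) = mex{0,0,3,0} = 1
G(21) = mex{1,1,2,1} = 0
G(22) = mex{0,0,0,2} = 1
G(23) = mex{1,1,1,3} = 0
G(24) = mex{0,2,0,2} = 1
G(25) = mex{1,0,1,0} = 2
G(26) = mex{2,1,2,1} = 0
G(27) = mex{0,0,0,0} = 1
G(28) = mex{1,1,1,1} = 0
G(29) = mex{0,0,0,2} = 1
G(30) = mex{1,1,1,0} = 2
G(31) = mex{2,2,0,1} = 3

3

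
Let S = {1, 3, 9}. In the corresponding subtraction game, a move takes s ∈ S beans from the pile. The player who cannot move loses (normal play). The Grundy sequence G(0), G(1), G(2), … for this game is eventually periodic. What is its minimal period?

2

n :  0  1  2  3  4  5  6  7  8  9 10 11 12 13 14
G :  0  1  0  1  0  1  0  1  0  1  0  1  0  1  0
G(n+2) = G(n) holds for n = 0,…,8 (a full window of length max(S) = 9), so the sequence is purely periodic with period 2.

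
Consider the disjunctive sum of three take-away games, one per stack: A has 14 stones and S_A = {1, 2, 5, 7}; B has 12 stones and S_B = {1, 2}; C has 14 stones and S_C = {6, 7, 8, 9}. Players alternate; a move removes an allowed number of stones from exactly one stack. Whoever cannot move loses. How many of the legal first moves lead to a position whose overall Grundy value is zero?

Stack A, S = {1, 2, 5, 7}:
G(0) = 0
G(1) = mex{0} = 1
G(2) = mex{1,0} = 2
G(3) = mex{2,1} = 0
G(4) = mex{0,2} = 1
G(5) = mex{1,0,0} = 2
G(6) = mex{2,1,1} = 0
G(7) = mex{0,2,2,0} = 1
G(8) = mex{1,0,0,1} = 2
G(9) = mex{2,1,1,2} = 0
G(10) = mex{0,2,2,0} = 1
G(11) = mex{1,0,0,1} = 2
G(12) = mex{2,1,1,2} = 0
G(13) = mex{0,2,2,0} = 1
G(14) = mex{1,0,0,1} = 2
G_A(14) = 2.
Stack B, S = {1, 2}:
G(0) = 0
G(1) = mex{0} = 1
G(2) = mex{1,0} = 2
G(3) = mex{2,1} = 0
G(4) = mex{0,2} = 1
G(5) = mex{1,0} = 2
G(6) = mex{2,1} = 0
G(7) = mex{0,2} = 1
G(8) = mex{1,0} = 2
G(9) = mex{2,1} = 0
G(10) = mex{0,2} = 1
G(11) = mex{1,0} = 2
G(12) = mex{2,1} = 0
G_B(12) = 0.
Stack C, S = {6, 7, 8, 9}:
n :  0  1  2  3  4  5  6  7  8  9 10 11 12 13 14
G :  0  0  0  0  0  0  1  1  1  1  1  1  2  2  2
G_C(14) = 2.
Combined Grundy value = 2 ⊕ 0 ⊕ 2 = 0.
A winning move leaves total XOR = 0, i.e. changes one component's Grundy value g to g ⊕ X where X is the current total.
Stack A: target g' = 2⊕0 = 2, but every legal move changes the Grundy value (mex property), so 0 moves.
Stack B: target g' = 0⊕0 = 0, but every legal move changes the Grundy value (mex property), so 0 moves.
Stack C: target g' = 2⊕0 = 2, but every legal move changes the Grundy value (mex property), so 0 moves.

0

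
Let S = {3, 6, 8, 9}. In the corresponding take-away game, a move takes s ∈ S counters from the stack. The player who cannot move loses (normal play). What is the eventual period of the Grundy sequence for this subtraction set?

12

n :  0  1  2  3  4  5  6  7  8  9 10 11 12 13 14 15 16 17 18 19 20 21 22 23 24 25
G :  0  0  0  1  1  1  2  2  2  3  3  3  0  0  0  1  1  1  2  2  2  3  3  3  0  0
G(n+12) = G(n) holds for n = 0,…,8 (a full window of length max(S) = 9), so the sequence is purely periodic with period 12.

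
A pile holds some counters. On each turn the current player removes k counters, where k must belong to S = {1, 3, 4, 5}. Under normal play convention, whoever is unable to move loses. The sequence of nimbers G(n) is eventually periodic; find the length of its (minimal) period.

n :  0  1  2  3  4  5  6  7  8  9 10 11 12 13 14 15 16 17
G :  0  1  0  1  2  3  2  3  0  1  0  1  2  3  2  3  0  1
G(n+8) = G(n) holds for n = 0,…,4 (a full window of length max(S) = 5), so the sequence is purely periodic with period 8.

8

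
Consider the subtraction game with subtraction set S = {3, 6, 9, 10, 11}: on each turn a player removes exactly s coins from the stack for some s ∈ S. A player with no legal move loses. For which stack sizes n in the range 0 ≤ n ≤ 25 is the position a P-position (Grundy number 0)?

0, 1, 2, 14, 15, 16

n :  0  1  2  3  4  5  6  7  8  9 10 11 12 13 14 15 16 17 18 19 20 21 22 23 24 25
G :  0  0  0  1  1  1  2  2  2  3  3  3  4  4  0  0  0  1  1  1  2  2  2  3  3  3
P-positions are exactly the n with G(n) = 0.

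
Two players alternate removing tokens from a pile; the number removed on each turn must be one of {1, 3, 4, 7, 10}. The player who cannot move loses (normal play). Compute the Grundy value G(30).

5

G(0) = 0
G(1) = mex{0} = 1
G(2) = mex{1} = 0
G(3) = mex{0,0} = 1
G(4) = mex{1,1,0} = 2
G(5) = mex{2,0,1} = 3
G(6) = mex{3,1,0} = 2
G(7) = mex{2,2,1,0} = 3
G(8) = mex{3,3,2,1} = 0
G(9) = mex{0,2,3,0} = 1
G(10) = mex{1,3,2,1,0} = 4
G(11) = mex{4,0,3,2,1} = 5
G(12) = mex{5,1,0,3,0} = 2
G(13) = mex{2,4,1,2,1} = 0
G(14) = mex{0,5,4,3,2} = 1
G(15) = mex{1,2,5,0,3} = 4
G(16) = mex{4,0,2,1,2} = 3
G(17) = mex{3,1,0,4,3} = 2
G(18) = mex{2,4,1,5,0} = 3
G(19) = mex{3,3,4,2,1} = 0
G(20) = mex{0,2,3,0,4} = 1
G(21) = mex{1,3,2,1,5} = 0
G(22) = mex{0,0,3,4,2} = 1
G(23) = mex{1,1,0,3,0} = 2
G(24) = mex{2,0,1,2,1} = 3
G(25) = mex{3,1,0,3,4} = 2
G(26) = mex{2,2,1,0,3} = 4
G(27) = mex{4,3,2,1,2} = 0
G(28) = mex{0,2,3,0,3} = 1
G(29) = mex{1,4,2,1,0} = 3
G(30) = mex{3,0,4,2,1} = 5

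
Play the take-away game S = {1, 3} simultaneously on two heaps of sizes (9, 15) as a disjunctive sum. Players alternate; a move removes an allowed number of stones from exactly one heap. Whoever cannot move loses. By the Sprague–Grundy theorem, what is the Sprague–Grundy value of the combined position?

All heaps use S = {1, 3}:
G(0) = 0
G(1) = mex{0} = 1
G(2) = mex{1} = 0
G(3) = mex{0,0} = 1
G(4) = mex{1,1} = 0
G(5) = mex{0,0} = 1
G(6) = mex{1,1} = 0
G(7) = mex{0,0} = 1
G(8) = mex{1,1} = 0
G(9) = mex{0,0} = 1
G(10) = mex{1,1} = 0
G(11) = mex{0,0} = 1
G(12) = mex{1,1} = 0
G(13) = mex{0,0} = 1
G(14) = mex{1,1} = 0
G(15) = mex{0,0} = 1
Heap A: G(9) = 1.
Heap B: G(15) = 1.
Combined Grundy value = 1 ⊕ 1 = 0.

0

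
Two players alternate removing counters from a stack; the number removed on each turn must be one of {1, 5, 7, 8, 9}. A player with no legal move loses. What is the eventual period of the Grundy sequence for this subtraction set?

16

G(0) = 0
G(1) = mex{0} = 1
G(2) = mex{1} = 0
G(3) = mex{0} = 1
G(4) = mex{1} = 0
G(5) = mex{0,0} = 1
G(6) = mex{1,1} = 0
G(7) = mex{0,0,0} = 1
G(8) = mex{1,1,1,0} = 2
G(9) = mex{2,0,0,1,0} = 3
G(10) = mex{3,1,1,0,1} = 2
G(11) = mex{2,0,0,1,0} = 3
G(12) = mex{3,1,1,0,1} = 2
G(13) = mex{2,2,0,1,0} = 3
G(14) = mex{3,3,1,0,1} = 2
G(15) = mex{2,2,2,1,0} = 3
G(16) = mex{3,3,3,2,1} = 0
G(17) = mex{0,2,2,3,2} = 1
G(18) = mex{1,3,3,2,3} = 0
G(19) = mex{0,2,2,3,2} = 1
G(20) = mex{1,3,3,2,3} = 0
G(21) = mex{0,0,2,3,2} = 1
G(22) = mex{1,1,3,2,3} = 0
G(23) = mex{0,0,0,3,2} = 1
G(24) = mex{1,1,1,0,3} = 2
G(25) = mex{2,0,0,1,0} = 3
G(26) = mex{3,1,1,0,1} = 2
G(27) = mex{2,0,0,1,0} = 3
G(28) = mex{3,1,1,0,1} = 2
G(29) = mex{2,2,0,1,0} = 3
G(30) = mex{3,3,1,0,1} = 2
G(31) = mex{2,2,2,1,0} = 3
G(32) = mex{3,3,3,2,1} = 0
G(33) = mex{0,2,2,3,2} = 1
G(n+16) = G(n) holds for n = 0,…,8 (a full window of length max(S) = 9), so the sequence is purely periodic with period 16.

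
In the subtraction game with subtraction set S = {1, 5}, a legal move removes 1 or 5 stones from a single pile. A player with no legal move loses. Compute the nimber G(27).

n :  0  1  2  3  4  5  6  7  8  9 10 11 12 13 14 15 16 17 18 19 20 21 22 23 24 25 26 27
G :  0  1  0  1  0  1  0  1  0  1  0  1  0  1  0  1  0  1  0  1  0  1  0  1  0  1  0  1

1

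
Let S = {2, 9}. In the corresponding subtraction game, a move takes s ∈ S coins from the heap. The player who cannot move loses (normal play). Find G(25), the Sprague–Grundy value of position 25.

G(0) = 0
G(1) = mex{} = 0
G(2) = mex{0} = 1
G(3) = mex{0} = 1
G(4) = mex{1} = 0
G(5) = mex{1} = 0
G(6) = mex{0} = 1
G(7) = mex{0} = 1
G(8) = mex{1} = 0
G(9) = mex{1,0} = 2
G(10) = mex{0,0} = 1
G(11) = mex{2,1} = 0
G(12) = mex{1,1} = 0
G(13) = mex{0,0} = 1
G(14) = mex{0,0} = 1
G(15) = mex{1,1} = 0
G(16) = mex{1,1} = 0
G(17) = mex{0,0} = 1
G(18) = mex{0,2} = 1
G(19) = mex{1,1} = 0
G(20) = mex{1,0} = 2
G(21) = mex{0,0} = 1
G(22) = mex{2,1} = 0
G(23) = mex{1,1} = 0
G(24) = mex{0,0} = 1
G(25) = mex{0,0} = 1

1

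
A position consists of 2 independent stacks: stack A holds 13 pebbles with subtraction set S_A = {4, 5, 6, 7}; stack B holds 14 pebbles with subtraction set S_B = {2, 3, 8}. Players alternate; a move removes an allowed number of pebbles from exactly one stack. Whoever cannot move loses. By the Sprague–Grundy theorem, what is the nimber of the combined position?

2

Stack A, S = {4, 5, 6, 7}:
n :  0  1  2  3  4  5  6  7  8  9 10 11 12 13
G :  0  0  0  0  1  1  1  1  2  2  2  0  0  0
G_A(13) = 0.
Stack B, S = {2, 3, 8}:
G(0) = 0
G(1) = mex{} = 0
G(2) = mex{0} = 1
G(3) = mex{0,0} = 1
G(4) = mex{1,0} = 2
G(5) = mex{1,1} = 0
G(6) = mex{2,1} = 0
G(7) = mex{0,2} = 1
G(8) = mex{0,0,0} = 1
G(9) = mex{1,0,0} = 2
G(10) = mex{1,1,1} = 0
G(11) = mex{2,1,1} = 0
G(12) = mex{0,2,2} = 1
G(13) = mex{0,0,0} = 1
G(14) = mex{1,0,0} = 2
G_B(14) = 2.
Combined Grundy value = 0 ⊕ 2 = 2.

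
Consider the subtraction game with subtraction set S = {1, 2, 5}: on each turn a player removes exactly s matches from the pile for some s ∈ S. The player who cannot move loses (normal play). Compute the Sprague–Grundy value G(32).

n :  0  1  2  3  4  5  6  7  8  9 10 11 12 13 14 15 16 17 18 19 20 21 22 23 24 25 26 27 28 29 30 31 32
G :  0  1  2  0  1  2  0  1  2  0  1  2  0  1  2  0  1  2  0  1  2  0  1  2  0  1  2  0  1  2  0  1  2

2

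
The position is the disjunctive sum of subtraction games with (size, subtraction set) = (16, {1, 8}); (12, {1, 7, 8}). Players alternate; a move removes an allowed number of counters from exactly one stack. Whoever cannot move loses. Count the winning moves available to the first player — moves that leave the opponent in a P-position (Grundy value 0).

Stack A, S = {1, 8}:
n :  0  1  2  3  4  5  6  7  8  9 10 11 12 13 14 15 16
G :  0  1  0  1  0  1  0  1  2  0  1  0  1  0  1  0  1
G_A(16) = 1.
Stack B, S = {1, 7, 8}:
G(0) = 0
G(1) = mex{0} = 1
G(2) = mex{1} = 0
G(3) = mex{0} = 1
G(4) = mex{1} = 0
G(5) = mex{0} = 1
G(6) = mex{1} = 0
G(7) = mex{0,0} = 1
G(8) = mex{1,1,0} = 2
G(9) = mex{2,0,1} = 3
G(10) = mex{3,1,0} = 2
G(11) = mex{2,0,1} = 3
G(12) = mex{3,1,0} = 2
G_B(12) = 2.
Combined Grundy value = 1 ⊕ 2 = 3.
A winning move leaves total XOR = 0, i.e. changes one component's Grundy value g to g ⊕ X where X is the current total.
Stack A: need g' = 1⊕3 = 2. Options: 16−1→G=0, 16−8→G=2. Hits: 1.
Stack B: need g' = 2⊕3 = 1. Options: 12−1→G=3, 12−7→G=1, 12−8→G=0. Hits: 1.

2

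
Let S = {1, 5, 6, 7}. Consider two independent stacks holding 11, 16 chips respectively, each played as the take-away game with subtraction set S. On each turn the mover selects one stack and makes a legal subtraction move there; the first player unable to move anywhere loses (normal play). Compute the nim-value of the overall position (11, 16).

3

All stacks use S = {1, 5, 6, 7}:
G(0) = 0
G(1) = mex{0} = 1
G(2) = mex{1} = 0
G(3) = mex{0} = 1
G(4) = mex{1} = 0
G(5) = mex{0,0} = 1
G(6) = mex{1,1,0} = 2
G(7) = mex{2,0,1,0} = 3
G(8) = mex{3,1,0,1} = 2
G(9) = mex{2,0,1,0} = 3
G(10) = mex{3,1,0,1} = 2
G(11) = mex{2,2,1,0} = 3
G(12) = mex{3,3,2,1} = 0
G(13) = mex{0,2,3,2} = 1
G(14) = mex{1,3,2,3} = 0
G(15) = mex{0,2,3,2} = 1
G(16) = mex{1,3,2,3} = 0
Stack A: G(11) = 3.
Stack B: G(16) = 0.
Combined Grundy value = 3 ⊕ 0 = 3.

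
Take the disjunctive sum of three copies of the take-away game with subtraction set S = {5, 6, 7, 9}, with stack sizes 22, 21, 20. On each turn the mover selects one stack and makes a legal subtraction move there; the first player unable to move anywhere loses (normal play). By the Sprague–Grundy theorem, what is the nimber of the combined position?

All stacks use S = {5, 6, 7, 9}:
G(0) = 0
G(1) = mex{} = 0
G(2) = mex{} = 0
G(3) = mex{} = 0
G(4) = mex{} = 0
G(5) = mex{0} = 1
G(6) = mex{0,0} = 1
G(7) = mex{0,0,0} = 1
G(8) = mex{0,0,0} = 1
G(9) = mex{0,0,0,0} = 1
G(10) = mex{1,0,0,0} = 2
G(11) = mex{1,1,0,0} = 2
G(12) = mex{1,1,1,0} = 2
G(13) = mex{1,1,1,0} = 2
G(14) = mex{1,1,1,1} = 0
G(15) = mex{2,1,1,1} = 0
G(16) = mex{2,2,1,1} = 0
G(17) = mex{2,2,2,1} = 0
G(18) = mex{2,2,2,1} = 0
G(19) = mex{0,2,2,2} = 1
G(20) = mex{0,0,2,2} = 1
G(21) = mex{0,0,0,2} = 1
G(22) = mex{0,0,0,2} = 1
Stack A: G(22) = 1.
Stack B: G(21) = 1.
Stack C: G(20) = 1.
Combined Grundy value = 1 ⊕ 1 ⊕ 1 = 1.

1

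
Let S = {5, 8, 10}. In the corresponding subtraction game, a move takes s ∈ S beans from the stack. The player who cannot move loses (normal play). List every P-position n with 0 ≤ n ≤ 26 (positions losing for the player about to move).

n :  0  1  2  3  4  5  6  7  8  9 10 11 12 13 14 15 16 17 18 19 20 21 22 23 24 25 26
G :  0  0  0  0  0  1  1  1  1  1  2  2  2  2  2  0  0  0  0  0  1  1  1  1  1  2  2
P-positions are exactly the n with G(n) = 0.

0, 1, 2, 3, 4, 15, 16, 17, 18, 19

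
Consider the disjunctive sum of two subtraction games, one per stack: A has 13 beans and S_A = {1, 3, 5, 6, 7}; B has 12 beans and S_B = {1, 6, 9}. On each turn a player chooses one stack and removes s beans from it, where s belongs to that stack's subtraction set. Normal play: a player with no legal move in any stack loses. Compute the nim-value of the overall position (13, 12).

Stack A, S = {1, 3, 5, 6, 7}:
G(0) = 0
G(1) = mex{0} = 1
G(2) = mex{1} = 0
G(3) = mex{0,0} = 1
G(4) = mex{1,1} = 0
G(5) = mex{0,0,0} = 1
G(6) = mex{1,1,1,0} = 2
G(7) = mex{2,0,0,1,0} = 3
G(8) = mex{3,1,1,0,1} = 2
G(9) = mex{2,2,0,1,0} = 3
G(10) = mex{3,3,1,0,1} = 2
G(11) = mex{2,2,2,1,0} = 3
G(12) = mex{3,3,3,2,1} = 0
G(13) = mex{0,2,2,3,2} = 1
G_A(13) = 1.
Stack B, S = {1, 6, 9}:
G(0) = 0
G(1) = mex{0} = 1
G(2) = mex{1} = 0
G(3) = mex{0} = 1
G(4) = mex{1} = 0
G(5) = mex{0} = 1
G(6) = mex{1,0} = 2
G(7) = mex{2,1} = 0
G(8) = mex{0,0} = 1
G(9) = mex{1,1,0} = 2
G(10) = mex{2,0,1} = 3
G(11) = mex{3,1,0} = 2
G(12) = mex{2,2,1} = 0
G_B(12) = 0.
Combined Grundy value = 1 ⊕ 0 = 1.

1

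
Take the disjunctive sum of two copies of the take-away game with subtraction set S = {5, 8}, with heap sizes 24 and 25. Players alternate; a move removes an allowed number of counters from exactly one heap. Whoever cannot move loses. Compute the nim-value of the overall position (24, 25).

0

All heaps use S = {5, 8}:
n :  0  1  2  3  4  5  6  7  8  9 10 11 12 13 14 15 16 17 18 19 20 21 22 23 24 25
G :  0  0  0  0  0  1  1  1  1  1  2  2  2  0  0  0  0  0  1  1  1  1  1  2  2  2
Heap A: G(24) = 2.
Heap B: G(25) = 2.
Combined Grundy value = 2 ⊕ 2 = 0.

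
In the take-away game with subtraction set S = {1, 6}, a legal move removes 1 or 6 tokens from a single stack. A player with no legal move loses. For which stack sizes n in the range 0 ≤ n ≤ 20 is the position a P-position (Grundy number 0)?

0, 2, 4, 7, 9, 11, 14, 16, 18

G(0) = 0
G(1) = mex{0} = 1
G(2) = mex{1} = 0
G(3) = mex{0} = 1
G(4) = mex{1} = 0
G(5) = mex{0} = 1
G(6) = mex{1,0} = 2
G(7) = mex{2,1} = 0
G(8) = mex{0,0} = 1
G(9) = mex{1,1} = 0
G(10) = mex{0,0} = 1
G(11) = mex{1,1} = 0
G(12) = mex{0,2} = 1
G(13) = mex{1,0} = 2
G(14) = mex{2,1} = 0
G(15) = mex{0,0} = 1
G(16) = mex{1,1} = 0
G(17) = mex{0,0} = 1
G(18) = mex{1,1} = 0
G(19) = mex{0,2} = 1
G(20) = mex{1,0} = 2
P-positions are exactly the n with G(n) = 0.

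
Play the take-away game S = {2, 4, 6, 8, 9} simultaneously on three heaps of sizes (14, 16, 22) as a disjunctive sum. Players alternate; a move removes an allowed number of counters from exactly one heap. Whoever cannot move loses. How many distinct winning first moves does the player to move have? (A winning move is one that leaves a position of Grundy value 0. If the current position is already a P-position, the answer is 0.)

3

All heaps use S = {2, 4, 6, 8, 9}:
G(0) = 0
G(1) = mex{} = 0
G(2) = mex{0} = 1
G(3) = mex{0} = 1
G(4) = mex{1,0} = 2
G(5) = mex{1,0} = 2
G(6) = mex{2,1,0} = 3
G(7) = mex{2,1,0} = 3
G(8) = mex{3,2,1,0} = 4
G(9) = mex{3,2,1,0,0} = 4
G(10) = mex{4,3,2,1,0} = 5
G(11) = mex{4,3,2,1,1} = 0
G(12) = mex{5,4,3,2,1} = 0
G(13) = mex{0,4,3,2,2} = 1
G(14) = mex{0,5,4,3,2} = 1
G(15) = mex{1,0,4,3,3} = 2
G(16) = mex{1,0,5,4,3} = 2
G(17) = mex{2,1,0,4,4} = 3
G(18) = mex{2,1,0,5,4} = 3
G(19) = mex{3,2,1,0,5} = 4
G(20) = mex{3,2,1,0,0} = 4
G(21) = mex{4,3,2,1,0} = 5
G(22) = mex{4,3,2,1,1} = 0
Heap A: G(14) = 1.
Heap B: G(16) = 2.
Heap C: G(22) = 0.
Combined Grundy value = 1 ⊕ 2 ⊕ 0 = 3.
A winning move leaves total XOR = 0, i.e. changes one component's Grundy value g to g ⊕ X where X is the current total.
Heap A: need g' = 1⊕3 = 2. Options: 14−2→G=0, 14−4→G=5, 14−6→G=4, 14−8→G=3, 14−9→G=2. Hits: 1.
Heap B: need g' = 2⊕3 = 1. Options: 16−2→G=1, 16−4→G=0, 16−6→G=5, 16−8→G=4, 16−9→G=3. Hits: 1.
Heap C: need g' = 0⊕3 = 3. Options: 22−2→G=4, 22−4→G=3, 22−6→G=2, 22−8→G=1, 22−9→G=1. Hits: 1.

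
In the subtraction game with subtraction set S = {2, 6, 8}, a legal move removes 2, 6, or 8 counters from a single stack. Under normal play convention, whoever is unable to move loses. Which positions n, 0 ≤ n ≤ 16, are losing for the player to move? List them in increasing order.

0, 1, 4, 5, 14, 15

n :  0  1  2  3  4  5  6  7  8  9 10 11 12 13 14 15 16
G :  0  0  1  1  0  0  1  1  2  2  3  3  2  2  0  0  1
P-positions are exactly the n with G(n) = 0.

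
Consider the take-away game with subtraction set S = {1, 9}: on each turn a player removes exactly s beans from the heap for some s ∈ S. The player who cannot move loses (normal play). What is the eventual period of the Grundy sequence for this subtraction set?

G(0) = 0
G(1) = mex{0} = 1
G(2) = mex{1} = 0
G(3) = mex{0} = 1
G(4) = mex{1} = 0
G(5) = mex{0} = 1
G(6) = mex{1} = 0
G(7) = mex{0} = 1
G(8) = mex{1} = 0
G(9) = mex{0,0} = 1
G(10) = mex{1,1} = 0
G(11) = mex{0,0} = 1
G(12) = mex{1,1} = 0
G(13) = mex{0,0} = 1
G(14) = mex{1,1} = 0
G(n+2) = G(n) holds for n = 0,…,8 (a full window of length max(S) = 9), so the sequence is purely periodic with period 2.

2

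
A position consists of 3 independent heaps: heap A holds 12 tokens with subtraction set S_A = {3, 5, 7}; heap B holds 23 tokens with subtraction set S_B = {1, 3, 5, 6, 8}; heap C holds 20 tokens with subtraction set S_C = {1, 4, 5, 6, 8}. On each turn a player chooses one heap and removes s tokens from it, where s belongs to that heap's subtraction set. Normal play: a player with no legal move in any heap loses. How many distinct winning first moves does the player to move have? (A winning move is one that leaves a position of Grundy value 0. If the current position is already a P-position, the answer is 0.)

5

Heap A, S = {3, 5, 7}:
n :  0  1  2  3  4  5  6  7  8  9 10 11 12
G :  0  0  0  1  1  1  2  2  2  3  0  0  0
G_A(12) = 0.
Heap B, S = {1, 3, 5, 6, 8}:
n :  0  1  2  3  4  5  6  7  8  9 10 11 12 13 14 15 16 17 18 19 20 21 22 23
G :  0  1  0  1  0  1  2  3  2  3  2  0  1  0  1  0  1  2  3  2  3  2  0  1
G_B(23) = 1.
Heap C, S = {1, 4, 5, 6, 8}:
G(0) = 0
G(1) = mex{0} = 1
G(2) = mex{1} = 0
G(3) = mex{0} = 1
G(4) = mex{1,0} = 2
G(5) = mex{2,1,0} = 3
G(6) = mex{3,0,1,0} = 2
G(7) = mex{2,1,0,1} = 3
G(8) = mex{3,2,1,0,0} = 4
G(9) = mex{4,3,2,1,1} = 0
G(10) = mex{0,2,3,2,0} = 1
G(11) = mex{1,3,2,3,1} = 0
G(12) = mex{0,4,3,2,2} = 1
G(13) = mex{1,0,4,3,3} = 2
G(14) = mex{2,1,0,4,2} = 3
G(15) = mex{3,0,1,0,3} = 2
G(16) = mex{2,1,0,1,4} = 3
G(17) = mex{3,2,1,0,0} = 4
G(18) = mex{4,3,2,1,1} = 0
G(19) = mex{0,2,3,2,0} = 1
G(20) = mex{1,3,2,3,1} = 0
G_C(20) = 0.
Combined Grundy value = 0 ⊕ 1 ⊕ 0 = 1.
A winning move leaves total XOR = 0, i.e. changes one component's Grundy value g to g ⊕ X where X is the current total.
Heap A: need g' = 0⊕1 = 1. Options: 12−3→G=3, 12−5→G=2, 12−7→G=1. Hits: 1.
Heap B: need g' = 1⊕1 = 0. Options: 23−1→G=0, 23−3→G=3, 23−5→G=3, 23−6→G=2, 23−8→G=0. Hits: 2.
Heap C: need g' = 0⊕1 = 1. Options: 20−1→G=1, 20−4→G=3, 20−5→G=2, 20−6→G=3, 20−8→G=1. Hits: 2.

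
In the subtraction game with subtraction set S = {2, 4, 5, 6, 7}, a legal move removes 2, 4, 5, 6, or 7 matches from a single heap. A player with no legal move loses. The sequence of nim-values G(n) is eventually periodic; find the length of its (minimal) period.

9

n :  0  1  2  3  4  5  6  7  8  9 10 11 12 13 14 15 16 17 18 19
G :  0  0  1  1  2  2  3  3  4  0  0  1  1  2  2  3  3  4  0  0
G(n+9) = G(n) holds for n = 0,…,6 (a full window of length max(S) = 7), so the sequence is purely periodic with period 9.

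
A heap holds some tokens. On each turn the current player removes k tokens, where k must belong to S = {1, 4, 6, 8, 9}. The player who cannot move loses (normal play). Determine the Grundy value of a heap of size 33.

G(0) = 0
G(1) = mex{0} = 1
G(2) = mex{1} = 0
G(3) = mex{0} = 1
G(4) = mex{1,0} = 2
G(5) = mex{2,1} = 0
G(6) = mex{0,0,0} = 1
G(7) = mex{1,1,1} = 0
G(8) = mex{0,2,0,0} = 1
G(9) = mex{1,0,1,1,0} = 2
G(10) = mex{2,1,2,0,1} = 3
G(11) = mex{3,0,0,1,0} = 2
G(12) = mex{2,1,1,2,1} = 0
G(13) = mex{0,2,0,0,2} = 1
G(14) = mex{1,3,1,1,0} = 2
G(15) = mex{2,2,2,0,1} = 3
G(16) = mex{3,0,3,1,0} = 2
G(17) = mex{2,1,2,2,1} = 0
G(18) = mex{0,2,0,3,2} = 1
G(19) = mex{1,3,1,2,3} = 0
G(20) = mex{0,2,2,0,2} = 1
G(21) = mex{1,0,3,1,0} = 2
G(22) = mex{2,1,2,2,1} = 0
G(23) = mex{0,0,0,3,2} = 1
G(24) = mex{1,1,1,2,3} = 0
G(25) = mex{0,2,0,0,2} = 1
G(26) = mex{1,0,1,1,0} = 2
G(27) = mex{2,1,2,0,1} = 3
G(28) = mex{3,0,0,1,0} = 2
G(29) = mex{2,1,1,2,1} = 0
G(30) = mex{0,2,0,0,2} = 1
G(31) = mex{1,3,1,1,0} = 2
G(32) = mex{2,2,2,0,1} = 3
G(33) = mex{3,0,3,1,0} = 2

2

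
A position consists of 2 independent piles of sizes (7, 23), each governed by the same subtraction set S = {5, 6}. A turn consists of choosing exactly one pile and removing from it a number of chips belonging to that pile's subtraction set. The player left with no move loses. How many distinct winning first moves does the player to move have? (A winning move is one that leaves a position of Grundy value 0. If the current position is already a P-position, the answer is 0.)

All piles use S = {5, 6}:
n :  0  1  2  3  4  5  6  7  8  9 10 11 12 13 14 15 16 17 18 19 20 21 22 23
G :  0  0  0  0  0  1  1  1  1  1  2  0  0  0  0  0  1  1  1  1  1  2  0  0
Pile A: G(7) = 1.
Pile B: G(23) = 0.
Combined Grundy value = 1 ⊕ 0 = 1.
A winning move leaves total XOR = 0, i.e. changes one component's Grundy value g to g ⊕ X where X is the current total.
Pile A: need g' = 1⊕1 = 0. Options: 7−5→G=0, 7−6→G=0. Hits: 2.
Pile B: need g' = 0⊕1 = 1. Options: 23−5→G=1, 23−6→G=1. Hits: 2.

4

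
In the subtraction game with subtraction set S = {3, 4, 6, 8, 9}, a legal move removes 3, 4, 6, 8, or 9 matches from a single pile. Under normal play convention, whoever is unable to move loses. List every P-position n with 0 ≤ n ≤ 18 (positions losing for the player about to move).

0, 1, 2, 12, 13, 14

n :  0  1  2  3  4  5  6  7  8  9 10 11 12 13 14 15 16 17 18
G :  0  0  0  1  1  1  2  2  2  3  3  3  0  0  0  1  1  1  2
P-positions are exactly the n with G(n) = 0.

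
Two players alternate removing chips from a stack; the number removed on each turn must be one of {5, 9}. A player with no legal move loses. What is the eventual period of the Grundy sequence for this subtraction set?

14

G(0) = 0
G(1) = mex{} = 0
G(2) = mex{} = 0
G(3) = mex{} = 0
G(4) = mex{} = 0
G(5) = mex{0} = 1
G(6) = mex{0} = 1
G(7) = mex{0} = 1
G(8) = mex{0} = 1
G(9) = mex{0,0} = 1
G(10) = mex{1,0} = 2
G(11) = mex{1,0} = 2
G(12) = mex{1,0} = 2
G(13) = mex{1,0} = 2
G(14) = mex{1,1} = 0
G(15) = mex{2,1} = 0
G(16) = mex{2,1} = 0
G(17) = mex{2,1} = 0
G(18) = mex{2,1} = 0
G(19) = mex{0,2} = 1
G(20) = mex{0,2} = 1
G(21) = mex{0,2} = 1
G(22) = mex{0,2} = 1
G(23) = mex{0,0} = 1
G(24) = mex{1,0} = 2
G(25) = mex{1,0} = 2
G(26) = mex{1,0} = 2
G(27) = mex{1,0} = 2
G(28) = mex{1,1} = 0
G(29) = mex{2,1} = 0
G(n+14) = G(n) holds for n = 0,…,8 (a full window of length max(S) = 9), so the sequence is purely periodic with period 14.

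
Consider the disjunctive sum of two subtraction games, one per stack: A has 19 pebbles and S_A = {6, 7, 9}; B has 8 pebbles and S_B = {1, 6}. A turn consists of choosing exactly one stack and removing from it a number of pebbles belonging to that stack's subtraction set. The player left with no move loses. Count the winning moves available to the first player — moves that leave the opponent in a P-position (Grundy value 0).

3

Stack A, S = {6, 7, 9}:
G(0) = 0
G(1) = mex{} = 0
G(2) = mex{} = 0
G(3) = mex{} = 0
G(4) = mex{} = 0
G(5) = mex{} = 0
G(6) = mex{0} = 1
G(7) = mex{0,0} = 1
G(8) = mex{0,0} = 1
G(9) = mex{0,0,0} = 1
G(10) = mex{0,0,0} = 1
G(11) = mex{0,0,0} = 1
G(12) = mex{1,0,0} = 2
G(13) = mex{1,1,0} = 2
G(14) = mex{1,1,0} = 2
G(15) = mex{1,1,1} = 0
G(16) = mex{1,1,1} = 0
G(17) = mex{1,1,1} = 0
G(18) = mex{2,1,1} = 0
G(19) = mex{2,2,1} = 0
G_A(19) = 0.
Stack B, S = {1, 6}:
n : 0 1 2 3 4 5 6 7 8
G : 0 1 0 1 0 1 2 0 1
G_B(8) = 1.
Combined Grundy value = 0 ⊕ 1 = 1.
A winning move leaves total XOR = 0, i.e. changes one component's Grundy value g to g ⊕ X where X is the current total.
Stack A: need g' = 0⊕1 = 1. Options: 19−6→G=2, 19−7→G=2, 19−9→G=1. Hits: 1.
Stack B: need g' = 1⊕1 = 0. Options: 8−1→G=0, 8−6→G=0. Hits: 2.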